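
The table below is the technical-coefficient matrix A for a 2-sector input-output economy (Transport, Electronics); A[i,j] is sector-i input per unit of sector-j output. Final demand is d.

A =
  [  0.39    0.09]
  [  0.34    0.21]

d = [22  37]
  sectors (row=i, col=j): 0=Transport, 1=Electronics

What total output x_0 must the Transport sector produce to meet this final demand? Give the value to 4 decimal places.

45.8897

Form M = I − A:
  [  0.61   -0.09]
  [ -0.34    0.79]
Leontief inverse L = M⁻¹:
  [  1.7505    0.1994]
  [  0.7534    1.3517]
Total output x = L · d:
  x_0 = 1.7505·22 + 0.1994·37 = 45.8897
  x_1 = 0.7534·22 + 1.3517·37 = 66.5854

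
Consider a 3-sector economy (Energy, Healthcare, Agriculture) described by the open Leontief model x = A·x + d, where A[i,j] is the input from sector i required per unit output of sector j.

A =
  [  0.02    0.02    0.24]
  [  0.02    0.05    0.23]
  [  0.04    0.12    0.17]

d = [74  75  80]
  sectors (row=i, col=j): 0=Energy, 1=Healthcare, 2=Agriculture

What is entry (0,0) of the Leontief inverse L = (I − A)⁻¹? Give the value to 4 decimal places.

Form M = I − A:
  [  0.98   -0.02   -0.24]
  [ -0.02    0.95   -0.23]
  [ -0.04   -0.12    0.83]
Leontief inverse L = M⁻¹:
  [  1.0346    0.0617    0.3163]
  [  0.0351    1.0929    0.3130]
  [  0.0549    0.1610    1.2653]
Total output x = L · d:
  x_0 = 1.0346·74 + 0.0617·75 + 0.3163·80 = 106.4892
  x_1 = 0.0351·74 + 1.0929·75 + 0.3130·80 = 109.6037
  x_2 = 0.0549·74 + 0.1610·75 + 1.2653·80 = 117.3639

L[0,0] = 1.0346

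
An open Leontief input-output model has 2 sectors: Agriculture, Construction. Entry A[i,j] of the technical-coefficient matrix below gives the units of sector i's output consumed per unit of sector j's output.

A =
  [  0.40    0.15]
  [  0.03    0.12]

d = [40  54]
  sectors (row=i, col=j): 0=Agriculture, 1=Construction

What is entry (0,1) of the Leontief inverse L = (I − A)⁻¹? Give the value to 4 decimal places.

Form M = I − A:
  [  0.60   -0.15]
  [ -0.03    0.88]
Leontief inverse L = M⁻¹:
  [  1.6810    0.2865]
  [  0.0573    1.1461]
Total output x = L · d:
  x_0 = 1.6810·40 + 0.2865·54 = 82.7125
  x_1 = 0.0573·40 + 1.1461·54 = 64.1834

L[0,1] = 0.2865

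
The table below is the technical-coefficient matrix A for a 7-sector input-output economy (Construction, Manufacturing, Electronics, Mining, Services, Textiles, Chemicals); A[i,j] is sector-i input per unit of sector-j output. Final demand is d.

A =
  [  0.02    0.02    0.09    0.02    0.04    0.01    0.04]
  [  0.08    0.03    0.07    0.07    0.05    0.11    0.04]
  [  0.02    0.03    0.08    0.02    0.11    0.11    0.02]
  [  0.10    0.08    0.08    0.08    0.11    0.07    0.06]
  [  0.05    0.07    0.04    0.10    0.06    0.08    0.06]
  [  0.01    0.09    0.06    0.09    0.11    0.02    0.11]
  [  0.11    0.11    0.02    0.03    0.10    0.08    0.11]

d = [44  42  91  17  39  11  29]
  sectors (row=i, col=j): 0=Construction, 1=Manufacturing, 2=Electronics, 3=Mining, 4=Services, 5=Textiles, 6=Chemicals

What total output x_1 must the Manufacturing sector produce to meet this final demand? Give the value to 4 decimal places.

73.0656

Form M = I − A:
  [  0.98   -0.02   -0.09   -0.02   -0.04   -0.01   -0.04]
  [ -0.08    0.97   -0.07   -0.07   -0.05   -0.11   -0.04]
  [ -0.02   -0.03    0.92   -0.02   -0.11   -0.11   -0.02]
  [ -0.10   -0.08   -0.08    0.92   -0.11   -0.07   -0.06]
  [ -0.05   -0.07   -0.04   -0.10    0.94   -0.08   -0.06]
  [ -0.01   -0.09   -0.06   -0.09   -0.11    0.98   -0.11]
  [ -0.11   -0.11   -0.02   -0.03   -0.10   -0.08    0.89]
Leontief inverse L = M⁻¹:
  [  1.0427    0.0457    0.1169    0.0435    0.0776    0.0437    0.0651]
  [  0.1212    1.0813    0.1223    0.1195    0.1199    0.1622    0.0930]
  [  0.0540    0.0762    1.1232    0.0678    0.1715    0.1595    0.0669]
  [  0.1568    0.1434    0.1461    1.1436    0.1951    0.1419    0.1246]
  [  0.1001    0.1254    0.0935    0.1542    1.1323    0.1385    0.1161]
  [  0.0695    0.1512    0.1142    0.1481    0.1874    1.0906    0.1699]
  [  0.1678    0.1735    0.0805    0.0909    0.1789    0.1474    1.1772]
Total output x = L · d:
  x_0 = 1.0427·44 + 0.0457·42 + 0.1169·91 + 0.0435·17 + 0.0776·39 + 0.0437·11 + 0.0651·29 = 64.5719
  x_1 = 0.1212·44 + 1.0813·42 + 0.1223·91 + 0.1195·17 + 0.1199·39 + 0.1622·11 + 0.0930·29 = 73.0656
  x_2 = 0.0540·44 + 0.0762·42 + 1.1232·91 + 0.0678·17 + 0.1715·39 + 0.1595·11 + 0.0669·29 = 119.3280
  x_3 = 0.1568·44 + 0.1434·42 + 0.1461·91 + 1.1436·17 + 0.1951·39 + 0.1419·11 + 0.1246·29 = 58.4429
  x_4 = 0.1001·44 + 0.1254·42 + 0.0935·91 + 0.1542·17 + 1.1323·39 + 0.1385·11 + 0.1161·29 = 69.8522
  x_5 = 0.0695·44 + 0.1512·42 + 0.1142·91 + 0.1481·17 + 0.1874·39 + 1.0906·11 + 0.1699·29 = 46.5466
  x_6 = 0.1678·44 + 0.1735·42 + 0.0805·91 + 0.0909·17 + 0.1789·39 + 0.1474·11 + 1.1772·29 = 66.2797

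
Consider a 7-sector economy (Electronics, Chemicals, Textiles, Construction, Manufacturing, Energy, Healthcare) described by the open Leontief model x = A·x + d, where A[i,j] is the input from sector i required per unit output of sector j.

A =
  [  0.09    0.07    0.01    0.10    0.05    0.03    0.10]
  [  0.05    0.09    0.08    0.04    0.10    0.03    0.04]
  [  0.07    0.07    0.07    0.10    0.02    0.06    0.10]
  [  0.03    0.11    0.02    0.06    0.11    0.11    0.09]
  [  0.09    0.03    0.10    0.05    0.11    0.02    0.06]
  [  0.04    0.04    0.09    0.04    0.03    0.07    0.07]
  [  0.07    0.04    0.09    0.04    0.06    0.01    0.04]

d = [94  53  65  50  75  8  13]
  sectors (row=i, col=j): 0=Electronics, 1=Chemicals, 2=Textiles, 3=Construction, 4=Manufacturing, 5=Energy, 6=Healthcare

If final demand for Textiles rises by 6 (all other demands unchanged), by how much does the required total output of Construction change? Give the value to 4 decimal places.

Form M = I − A:
  [  0.91   -0.07   -0.01   -0.10   -0.05   -0.03   -0.10]
  [ -0.05    0.91   -0.08   -0.04   -0.10   -0.03   -0.04]
  [ -0.07   -0.07    0.93   -0.10   -0.02   -0.06   -0.10]
  [ -0.03   -0.11   -0.02    0.94   -0.11   -0.11   -0.09]
  [ -0.09   -0.03   -0.10   -0.05    0.89   -0.02   -0.06]
  [ -0.04   -0.04   -0.09   -0.04   -0.03    0.93   -0.07]
  [ -0.07   -0.04   -0.09   -0.04   -0.06   -0.01    0.96]
Leontief inverse L = M⁻¹:
  [  1.1410    0.1237    0.0595    0.1483    0.1104    0.0662    0.1558]
  [  0.1013    1.1397    0.1331    0.0885    0.1562    0.0635    0.0946]
  [  0.1236    0.1289    1.1252    0.1539    0.0801    0.1024    0.1624]
  [  0.0886    0.1672    0.0877    1.1121    0.1785    0.1509    0.1517]
  [  0.1471    0.0822    0.1537    0.1052    1.1676    0.0562    0.1217]
  [  0.0824    0.0828    0.1357    0.0825    0.0723    1.1019    0.1188]
  [  0.1128    0.0816    0.1300    0.0827    0.1032    0.0384    1.0874]
Total output x = L · d:
  x_0 = 1.1410·94 + 0.1237·53 + 0.0595·65 + 0.1483·50 + 0.1104·75 + 0.0662·8 + 0.1558·13 = 135.9200
  x_1 = 0.1013·94 + 1.1397·53 + 0.1331·65 + 0.0885·50 + 0.1562·75 + 0.0635·8 + 0.0946·13 = 96.4550
  x_2 = 0.1236·94 + 0.1289·53 + 1.1252·65 + 0.1539·50 + 0.0801·75 + 0.1024·8 + 0.1624·13 = 108.2304
  x_3 = 0.0886·94 + 0.1672·53 + 0.0877·65 + 1.1121·50 + 0.1785·75 + 0.1509·8 + 0.1517·13 = 95.0576
  x_4 = 0.1471·94 + 0.0822·53 + 0.1537·65 + 0.1052·50 + 1.1676·75 + 0.0562·8 + 0.1217·13 = 123.0353
  x_5 = 0.0824·94 + 0.0828·53 + 0.1357·65 + 0.0825·50 + 0.0723·75 + 1.1019·8 + 0.1188·13 = 40.8685
  x_6 = 0.1128·94 + 0.0816·53 + 0.1300·65 + 0.0827·50 + 0.1032·75 + 0.0384·8 + 1.0874·13 = 49.6942
Δx_3 = L[3,2] · Δd_2 = 0.0877 · 6 = 0.5264

0.5264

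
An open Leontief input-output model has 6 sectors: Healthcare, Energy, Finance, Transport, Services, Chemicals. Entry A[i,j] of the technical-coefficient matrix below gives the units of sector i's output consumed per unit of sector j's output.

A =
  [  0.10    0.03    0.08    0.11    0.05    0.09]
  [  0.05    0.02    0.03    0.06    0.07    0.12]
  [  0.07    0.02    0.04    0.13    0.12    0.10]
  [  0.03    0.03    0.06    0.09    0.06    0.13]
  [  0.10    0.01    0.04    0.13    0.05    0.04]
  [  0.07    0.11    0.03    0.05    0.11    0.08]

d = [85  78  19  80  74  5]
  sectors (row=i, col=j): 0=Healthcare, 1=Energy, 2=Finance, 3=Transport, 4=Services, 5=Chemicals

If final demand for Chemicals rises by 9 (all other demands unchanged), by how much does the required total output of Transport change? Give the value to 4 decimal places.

Form M = I − A:
  [  0.90   -0.03   -0.08   -0.11   -0.05   -0.09]
  [ -0.05    0.98   -0.03   -0.06   -0.07   -0.12]
  [ -0.07   -0.02    0.96   -0.13   -0.12   -0.10]
  [ -0.03   -0.03   -0.06    0.91   -0.06   -0.13]
  [ -0.10   -0.01   -0.04   -0.13    0.95   -0.04]
  [ -0.07   -0.11   -0.03   -0.05   -0.11    0.92]
Leontief inverse L = M⁻¹:
  [  1.1554    0.0632    0.1197    0.1859    0.1115    0.1654]
  [  0.0931    1.0486    0.0580    0.1149    0.1168    0.1735]
  [  0.1275    0.0537    1.0800    0.2086    0.1804    0.1742]
  [  0.0768    0.0624    0.0912    1.1524    0.1153    0.1934]
  [  0.1437    0.0344    0.0739    0.1923    1.0960    0.1014]
  [  0.1246    0.1394    0.0651    0.1203    0.1656    1.1486]
Total output x = L · d:
  x_0 = 1.1554·85 + 0.0632·78 + 0.1197·19 + 0.1859·80 + 0.1115·74 + 0.1654·5 = 129.3637
  x_1 = 0.0931·85 + 1.0486·78 + 0.0580·19 + 0.1149·80 + 0.1168·74 + 0.1735·5 = 109.5117
  x_2 = 0.1275·85 + 0.0537·78 + 1.0800·19 + 0.2086·80 + 0.1804·74 + 0.1742·5 = 66.4598
  x_3 = 0.0768·85 + 0.0624·78 + 0.0912·19 + 1.1524·80 + 0.1153·74 + 0.1934·5 = 114.8284
  x_4 = 0.1437·85 + 0.0344·78 + 0.0739·19 + 0.1923·80 + 1.0960·74 + 0.1014·5 = 113.2954
  x_5 = 0.1246·85 + 0.1394·78 + 0.0651·19 + 0.1203·80 + 0.1656·74 + 1.1486·5 = 50.3255
Δx_3 = L[3,5] · Δd_5 = 0.1934 · 9 = 1.7409

1.7409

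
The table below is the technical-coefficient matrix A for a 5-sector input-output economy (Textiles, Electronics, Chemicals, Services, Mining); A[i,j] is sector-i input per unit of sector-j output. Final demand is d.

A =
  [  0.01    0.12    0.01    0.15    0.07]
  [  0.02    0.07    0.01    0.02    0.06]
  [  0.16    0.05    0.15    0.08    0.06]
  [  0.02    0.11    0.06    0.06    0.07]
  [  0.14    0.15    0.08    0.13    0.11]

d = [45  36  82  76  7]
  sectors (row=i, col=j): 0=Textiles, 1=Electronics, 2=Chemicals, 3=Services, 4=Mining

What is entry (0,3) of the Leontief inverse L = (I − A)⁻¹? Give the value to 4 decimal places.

Form M = I − A:
  [  0.99   -0.12   -0.01   -0.15   -0.07]
  [ -0.02    0.93   -0.01   -0.02   -0.06]
  [ -0.16   -0.05    0.85   -0.08   -0.06]
  [ -0.02   -0.11   -0.06    0.94   -0.07]
  [ -0.14   -0.15   -0.08   -0.13    0.89]
Leontief inverse L = M⁻¹:
  [  1.0393    0.1763    0.0380    0.1882    0.1110]
  [  0.0386    1.0999    0.0242    0.0430    0.0822]
  [  0.2170    0.1304    1.2028    0.1563    0.1192]
  [  0.0552    0.1593    0.0902    1.0986    0.1076]
  [  0.1976    0.2481    0.1313    0.2114    1.1813]
Total output x = L · d:
  x_0 = 1.0393·45 + 0.1763·36 + 0.0380·82 + 0.1882·76 + 0.1110·7 = 71.3136
  x_1 = 0.0386·45 + 1.0999·36 + 0.0242·82 + 0.0430·76 + 0.0822·7 = 47.1580
  x_2 = 0.2170·45 + 0.1304·36 + 1.2028·82 + 0.1563·76 + 0.1192·7 = 125.8026
  x_3 = 0.0552·45 + 0.1593·36 + 0.0902·82 + 1.0986·76 + 0.1076·7 = 99.8581
  x_4 = 0.1976·45 + 0.2481·36 + 0.1313·82 + 0.2114·76 + 1.1813·7 = 52.9251

L[0,3] = 0.1882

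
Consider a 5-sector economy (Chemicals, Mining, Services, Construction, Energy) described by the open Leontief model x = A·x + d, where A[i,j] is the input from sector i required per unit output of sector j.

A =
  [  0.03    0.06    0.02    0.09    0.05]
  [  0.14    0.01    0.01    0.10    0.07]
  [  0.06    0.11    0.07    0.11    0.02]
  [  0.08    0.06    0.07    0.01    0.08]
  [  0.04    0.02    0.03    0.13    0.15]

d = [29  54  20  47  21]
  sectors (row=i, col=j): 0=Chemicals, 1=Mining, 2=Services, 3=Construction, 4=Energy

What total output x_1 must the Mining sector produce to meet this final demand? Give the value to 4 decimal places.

69.9537

Form M = I − A:
  [  0.97   -0.06   -0.02   -0.09   -0.05]
  [ -0.14    0.99   -0.01   -0.10   -0.07]
  [ -0.06   -0.11    0.93   -0.11   -0.02]
  [ -0.08   -0.06   -0.07    0.99   -0.08]
  [ -0.04   -0.02   -0.03   -0.13    0.85]
Leontief inverse L = M⁻¹:
  [  1.0573    0.0768    0.0351    0.1183    0.0805]
  [  0.1668    1.0339    0.0285    0.1370    0.1085]
  [  0.1024    0.1379    1.0923    0.1521    0.0574]
  [  0.1088    0.0823    0.0862    1.0529    0.1143]
  [  0.0739    0.0454    0.0540    0.1752    1.2023]
Total output x = L · d:
  x_0 = 1.0573·29 + 0.0768·54 + 0.0351·20 + 0.1183·47 + 0.0805·21 = 42.7589
  x_1 = 0.1668·29 + 1.0339·54 + 0.0285·20 + 0.1370·47 + 0.1085·21 = 69.9537
  x_2 = 0.1024·29 + 0.1379·54 + 1.0923·20 + 0.1521·47 + 0.0574·21 = 40.6196
  x_3 = 0.1088·29 + 0.0823·54 + 0.0862·20 + 1.0529·47 + 0.1143·21 = 61.2061
  x_4 = 0.0739·29 + 0.0454·54 + 0.0540·20 + 0.1752·47 + 1.2023·21 = 39.1586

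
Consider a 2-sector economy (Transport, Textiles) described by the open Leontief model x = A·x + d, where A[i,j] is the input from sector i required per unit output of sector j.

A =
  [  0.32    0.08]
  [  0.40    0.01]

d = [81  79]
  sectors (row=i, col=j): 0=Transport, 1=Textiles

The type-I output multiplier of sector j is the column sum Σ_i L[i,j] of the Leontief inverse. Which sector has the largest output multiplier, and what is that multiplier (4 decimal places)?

Transport (2.1678)

Form M = I − A:
  [  0.68   -0.08]
  [ -0.40    0.99]
Leontief inverse L = M⁻¹:
  [  1.5440    0.1248]
  [  0.6238    1.0605]
Total output x = L · d:
  x_0 = 1.5440·81 + 0.1248·79 = 134.9189
  x_1 = 0.6238·81 + 1.0605·79 = 134.3107
Output multipliers (column sums of L):
  Transport: 2.1678
  Textiles: 1.1853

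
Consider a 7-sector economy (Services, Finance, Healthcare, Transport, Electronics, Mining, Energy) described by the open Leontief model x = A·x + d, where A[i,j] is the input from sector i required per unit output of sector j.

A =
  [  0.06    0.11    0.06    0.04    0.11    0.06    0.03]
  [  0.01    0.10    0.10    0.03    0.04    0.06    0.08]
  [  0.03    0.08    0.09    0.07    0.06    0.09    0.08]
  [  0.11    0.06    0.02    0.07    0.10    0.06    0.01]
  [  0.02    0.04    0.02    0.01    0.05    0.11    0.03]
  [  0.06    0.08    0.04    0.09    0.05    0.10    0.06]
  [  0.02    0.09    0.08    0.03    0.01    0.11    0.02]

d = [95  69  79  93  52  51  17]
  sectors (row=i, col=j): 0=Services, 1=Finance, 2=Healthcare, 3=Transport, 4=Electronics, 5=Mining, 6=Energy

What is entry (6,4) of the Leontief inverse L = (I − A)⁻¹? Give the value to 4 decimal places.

Form M = I − A:
  [  0.94   -0.11   -0.06   -0.04   -0.11   -0.06   -0.03]
  [ -0.01    0.90   -0.10   -0.03   -0.04   -0.06   -0.08]
  [ -0.03   -0.08    0.91   -0.07   -0.06   -0.09   -0.08]
  [ -0.11   -0.06   -0.02    0.93   -0.10   -0.06   -0.01]
  [ -0.02   -0.04   -0.02   -0.01    0.95   -0.11   -0.03]
  [ -0.06   -0.08   -0.04   -0.09   -0.05    0.90   -0.06]
  [ -0.02   -0.09   -0.08   -0.03   -0.01   -0.11    0.98]
Leontief inverse L = M⁻¹:
  [  1.0911    0.1733    0.1079    0.0769    0.1560    0.1278    0.0697]
  [  0.0369    1.1595    0.1488    0.0668    0.0772    0.1230    0.1185]
  [  0.0669    0.1490    1.1425    0.1147    0.1082    0.1644    0.1220]
  [  0.1441    0.1180    0.0590    1.1043    0.1484    0.1203    0.0420]
  [  0.0404    0.0784    0.0472    0.0360    1.0760    0.1532    0.0542]
  [  0.0988    0.1469    0.0878    0.1330    0.0997    1.1693    0.0982]
  [  0.0470    0.1431    0.1213    0.0662    0.0458    0.1638    1.0555]
Total output x = L · d:
  x_0 = 1.0911·95 + 0.1733·69 + 0.1079·79 + 0.0769·93 + 0.1560·52 + 0.1278·51 + 0.0697·17 = 147.1038
  x_1 = 0.0369·95 + 1.1595·69 + 0.1488·79 + 0.0668·93 + 0.0772·52 + 0.1230·51 + 0.1185·17 = 113.7868
  x_2 = 0.0669·95 + 0.1490·69 + 1.1425·79 + 0.1147·93 + 0.1082·52 + 0.1644·51 + 0.1220·17 = 133.6463
  x_3 = 0.1441·95 + 0.1180·69 + 0.0590·79 + 1.1043·93 + 0.1484·52 + 0.1203·51 + 0.0420·17 = 143.7511
  x_4 = 0.0404·95 + 0.0784·69 + 0.0472·79 + 0.0360·93 + 1.0760·52 + 0.1532·51 + 0.0542·17 = 81.0020
  x_5 = 0.0988·95 + 0.1469·69 + 0.0878·79 + 0.1330·93 + 0.0997·52 + 1.1693·51 + 0.0982·17 = 105.3202
  x_6 = 0.0470·95 + 0.1431·69 + 0.1213·79 + 0.0662·93 + 0.0458·52 + 0.1638·51 + 1.0555·17 = 58.7575

L[6,4] = 0.0458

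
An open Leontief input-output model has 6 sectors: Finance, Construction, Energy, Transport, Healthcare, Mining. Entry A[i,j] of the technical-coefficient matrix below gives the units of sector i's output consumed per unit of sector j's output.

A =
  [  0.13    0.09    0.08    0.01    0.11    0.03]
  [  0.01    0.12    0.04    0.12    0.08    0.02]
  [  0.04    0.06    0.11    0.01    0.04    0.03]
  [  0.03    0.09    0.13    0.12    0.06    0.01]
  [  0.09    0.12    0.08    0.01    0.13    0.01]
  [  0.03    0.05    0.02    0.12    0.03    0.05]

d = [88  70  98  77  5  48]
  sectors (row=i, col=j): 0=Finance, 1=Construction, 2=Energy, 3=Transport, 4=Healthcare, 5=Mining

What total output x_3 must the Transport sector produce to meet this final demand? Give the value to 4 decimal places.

Form M = I − A:
  [  0.87   -0.09   -0.08   -0.01   -0.11   -0.03]
  [ -0.01    0.88   -0.04   -0.12   -0.08   -0.02]
  [ -0.04   -0.06    0.89   -0.01   -0.04   -0.03]
  [ -0.03   -0.09   -0.13    0.88   -0.06   -0.01]
  [ -0.09   -0.12   -0.08   -0.01    0.87   -0.01]
  [ -0.03   -0.05   -0.02   -0.12   -0.03    0.95]
Leontief inverse L = M⁻¹:
  [  1.1788    0.1610    0.1366    0.0453    0.1749    0.0472]
  [  0.0384    1.1836    0.0938    0.1688    0.1308    0.0322]
  [  0.0641    0.1006    1.1464    0.0340    0.0738    0.0415]
  [  0.0634    0.1556    0.1935    1.1652    0.1124    0.0248]
  [  0.1345    0.1921    0.1354    0.0463    1.1944    0.0256]
  [  0.0528    0.0952    0.0621    0.1597    0.0659    1.0606]
Total output x = L · d:
  x_0 = 1.1788·88 + 0.1610·70 + 0.1366·98 + 0.0453·77 + 0.1749·5 + 0.0472·48 = 135.0326
  x_1 = 0.0384·88 + 1.1836·70 + 0.0938·98 + 0.1688·77 + 0.1308·5 + 0.0322·48 = 110.6175
  x_2 = 0.0641·88 + 0.1006·70 + 1.1464·98 + 0.0340·77 + 0.0738·5 + 0.0415·48 = 130.0092
  x_3 = 0.0634·88 + 0.1556·70 + 0.1935·98 + 1.1652·77 + 0.1124·5 + 0.0248·48 = 126.9047
  x_4 = 0.1345·88 + 0.1921·70 + 0.1354·98 + 0.0463·77 + 1.1944·5 + 0.0256·48 = 49.3175
  x_5 = 0.0528·88 + 0.0952·70 + 0.0621·98 + 0.1597·77 + 0.0659·5 + 1.0606·48 = 80.9370

126.9047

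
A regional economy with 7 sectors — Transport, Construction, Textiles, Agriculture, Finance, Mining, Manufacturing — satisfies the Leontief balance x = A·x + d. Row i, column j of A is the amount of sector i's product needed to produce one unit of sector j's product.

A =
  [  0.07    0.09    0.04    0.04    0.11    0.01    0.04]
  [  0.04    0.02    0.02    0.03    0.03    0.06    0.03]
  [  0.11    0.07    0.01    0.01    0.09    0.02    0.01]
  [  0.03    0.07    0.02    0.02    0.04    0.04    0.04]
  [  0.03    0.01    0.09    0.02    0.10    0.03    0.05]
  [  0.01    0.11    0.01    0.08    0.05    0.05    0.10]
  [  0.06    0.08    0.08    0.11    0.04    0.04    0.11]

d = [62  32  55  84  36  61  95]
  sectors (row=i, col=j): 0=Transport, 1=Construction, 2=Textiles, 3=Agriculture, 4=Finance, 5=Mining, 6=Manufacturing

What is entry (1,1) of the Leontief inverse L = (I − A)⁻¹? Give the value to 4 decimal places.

L[1,1] = 1.0444

Form M = I − A:
  [  0.93   -0.09   -0.04   -0.04   -0.11   -0.01   -0.04]
  [ -0.04    0.98   -0.02   -0.03   -0.03   -0.06   -0.03]
  [ -0.11   -0.07    0.99   -0.01   -0.09   -0.02   -0.01]
  [ -0.03   -0.07   -0.02    0.98   -0.04   -0.04   -0.04]
  [ -0.03   -0.01   -0.09   -0.02    0.90   -0.03   -0.05]
  [ -0.01   -0.11   -0.01   -0.08   -0.05    0.95   -0.10]
  [ -0.06   -0.08   -0.08   -0.11   -0.04   -0.04    0.89]
Leontief inverse L = M⁻¹:
  [  1.1003    0.1211    0.0680    0.0627    0.1529    0.0310    0.0692]
  [  0.0563    1.0444    0.0341    0.0475    0.0536    0.0731    0.0515]
  [  0.1338    0.0961    1.0327    0.0282    0.1276    0.0358    0.0333]
  [  0.0485    0.0932    0.0363    1.0385    0.0647    0.0555    0.0623]
  [  0.0587    0.0395    0.1141    0.0404    1.1388    0.0464    0.0763]
  [  0.0374    0.1469    0.0364    0.1114    0.0840    1.0762    0.1377]
  [  0.1016    0.1306    0.1117    0.1462    0.0895    0.0692    1.1532]
Total output x = L · d:
  x_0 = 1.1003·62 + 0.1211·32 + 0.0680·55 + 0.0627·84 + 0.1529·36 + 0.0310·61 + 0.0692·95 = 95.0701
  x_1 = 0.0563·62 + 1.0444·32 + 0.0341·55 + 0.0475·84 + 0.0536·36 + 0.0731·61 + 0.0515·95 = 54.0527
  x_2 = 0.1338·62 + 0.0961·32 + 1.0327·55 + 0.0282·84 + 0.1276·36 + 0.0358·61 + 0.0333·95 = 80.4835
  x_3 = 0.0485·62 + 0.0932·32 + 0.0363·55 + 1.0385·84 + 0.0647·36 + 0.0555·61 + 0.0623·95 = 106.8490
  x_4 = 0.0587·62 + 0.0395·32 + 0.1141·55 + 0.0404·84 + 1.1388·36 + 0.0464·61 + 0.0763·95 = 65.6355
  x_5 = 0.0374·62 + 0.1469·32 + 0.0364·55 + 0.1114·84 + 0.0840·36 + 1.0762·61 + 0.1377·95 = 100.1274
  x_6 = 0.1016·62 + 0.1306·32 + 0.1117·55 + 0.1462·84 + 0.0895·36 + 0.0692·61 + 1.1532·95 = 145.9000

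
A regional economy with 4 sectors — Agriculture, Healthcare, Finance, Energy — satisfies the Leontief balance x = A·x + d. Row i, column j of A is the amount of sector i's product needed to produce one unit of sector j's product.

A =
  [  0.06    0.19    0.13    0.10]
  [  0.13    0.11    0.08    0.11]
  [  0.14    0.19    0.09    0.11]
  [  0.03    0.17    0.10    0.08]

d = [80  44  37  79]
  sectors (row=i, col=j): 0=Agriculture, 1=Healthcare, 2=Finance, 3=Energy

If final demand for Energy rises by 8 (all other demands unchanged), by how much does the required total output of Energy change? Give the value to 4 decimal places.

Form M = I − A:
  [  0.94   -0.19   -0.13   -0.10]
  [ -0.13    0.89   -0.08   -0.11]
  [ -0.14   -0.19    0.91   -0.11]
  [ -0.03   -0.17   -0.10    0.92]
Leontief inverse L = M⁻¹:
  [  1.1468    0.3265    0.2133    0.1892]
  [  0.2005    1.2361    0.1580    0.1885]
  [  0.2303    0.3417    1.1847    0.2075]
  [  0.0995    0.2762    0.1649    1.1505]
Total output x = L · d:
  x_0 = 1.1468·80 + 0.3265·44 + 0.2133·37 + 0.1892·79 = 128.9488
  x_1 = 0.2005·80 + 1.2361·44 + 0.1580·37 + 0.1885·79 = 91.1684
  x_2 = 0.2303·80 + 0.3417·44 + 1.1847·37 + 0.2075·79 = 93.6882
  x_3 = 0.0995·80 + 0.2762·44 + 0.1649·37 + 1.1505·79 = 117.1043
Δx_3 = L[3,3] · Δd_3 = 1.1505 · 8 = 9.2041

9.2041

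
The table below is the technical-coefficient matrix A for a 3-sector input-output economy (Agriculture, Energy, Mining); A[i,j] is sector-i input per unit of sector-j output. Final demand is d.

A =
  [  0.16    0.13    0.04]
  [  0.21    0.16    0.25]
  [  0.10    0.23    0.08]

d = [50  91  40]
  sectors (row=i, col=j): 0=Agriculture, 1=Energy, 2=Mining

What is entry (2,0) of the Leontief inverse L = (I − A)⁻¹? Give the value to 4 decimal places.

L[2,0] = 0.2333

Form M = I − A:
  [  0.84   -0.13   -0.04]
  [ -0.21    0.84   -0.25]
  [ -0.10   -0.23    0.92]
Leontief inverse L = M⁻¹:
  [  1.2611    0.2271    0.1165]
  [  0.3847    1.3554    0.3851]
  [  0.2333    0.3635    1.1959]
Total output x = L · d:
  x_0 = 1.2611·50 + 0.2271·91 + 0.1165·40 = 88.3821
  x_1 = 0.3847·50 + 1.3554·91 + 0.3851·40 = 157.9826
  x_2 = 0.2333·50 + 0.3635·91 + 1.1959·40 = 92.5807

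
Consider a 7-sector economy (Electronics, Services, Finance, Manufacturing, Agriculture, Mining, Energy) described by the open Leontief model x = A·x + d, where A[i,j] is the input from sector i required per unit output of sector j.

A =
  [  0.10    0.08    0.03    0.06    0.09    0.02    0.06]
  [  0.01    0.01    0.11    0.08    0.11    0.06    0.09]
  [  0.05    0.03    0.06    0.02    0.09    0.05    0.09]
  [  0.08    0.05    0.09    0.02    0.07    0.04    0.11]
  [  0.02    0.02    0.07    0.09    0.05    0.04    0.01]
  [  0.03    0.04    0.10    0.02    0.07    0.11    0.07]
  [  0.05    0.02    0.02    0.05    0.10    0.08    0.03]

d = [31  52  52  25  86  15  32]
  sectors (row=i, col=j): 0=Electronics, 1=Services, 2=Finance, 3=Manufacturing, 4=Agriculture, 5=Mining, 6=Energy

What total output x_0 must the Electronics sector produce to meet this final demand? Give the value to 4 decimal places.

64.4560

Form M = I − A:
  [  0.90   -0.08   -0.03   -0.06   -0.09   -0.02   -0.06]
  [ -0.01    0.99   -0.11   -0.08   -0.11   -0.06   -0.09]
  [ -0.05   -0.03    0.94   -0.02   -0.09   -0.05   -0.09]
  [ -0.08   -0.05   -0.09    0.98   -0.07   -0.04   -0.11]
  [ -0.02   -0.02   -0.07   -0.09    0.95   -0.04   -0.01]
  [ -0.03   -0.04   -0.10   -0.02   -0.07    0.89   -0.07]
  [ -0.05   -0.02   -0.02   -0.05   -0.10   -0.08    0.97]
Leontief inverse L = M⁻¹:
  [  1.1366    0.1067    0.0779    0.1002    0.1501    0.0578    0.1045]
  [  0.0455    1.0349    0.1603    0.1152    0.1699    0.1048    0.1361]
  [  0.0794    0.0513    1.0998    0.0526    0.1411    0.0870    0.1254]
  [  0.1168    0.0762    0.1360    1.0583    0.1331    0.0828    0.1543]
  [  0.0452    0.0381    0.1059    0.1118    1.0893    0.0676    0.0449]
  [  0.0615    0.0638    0.1495    0.0533    0.1285    1.1561    0.1144]
  [  0.0769    0.0410    0.0603    0.0791    0.1439    0.1135    1.0637]
Total output x = L · d:
  x_0 = 1.1366·31 + 0.1067·52 + 0.0779·52 + 0.1002·25 + 0.1501·86 + 0.0578·15 + 0.1045·32 = 64.4560
  x_1 = 0.0455·31 + 1.0349·52 + 0.1603·52 + 0.1152·25 + 0.1699·86 + 0.1048·15 + 0.1361·32 = 86.9731
  x_2 = 0.0794·31 + 0.0513·52 + 1.0998·52 + 0.0526·25 + 0.1411·86 + 0.0870·15 + 0.1254·32 = 81.0920
  x_3 = 0.1168·31 + 0.0762·52 + 0.1360·52 + 1.0583·25 + 0.1331·86 + 0.0828·15 + 0.1543·32 = 58.7327
  x_4 = 0.0452·31 + 0.0381·52 + 0.1059·52 + 0.1118·25 + 1.0893·86 + 0.0676·15 + 0.0449·32 = 107.8147
  x_5 = 0.0615·31 + 0.0638·52 + 0.1495·52 + 0.0533·25 + 0.1285·86 + 1.1561·15 + 0.1144·32 = 46.3884
  x_6 = 0.0769·31 + 0.0410·52 + 0.0603·52 + 0.0791·25 + 0.1439·86 + 0.1135·15 + 1.0637·32 = 57.7456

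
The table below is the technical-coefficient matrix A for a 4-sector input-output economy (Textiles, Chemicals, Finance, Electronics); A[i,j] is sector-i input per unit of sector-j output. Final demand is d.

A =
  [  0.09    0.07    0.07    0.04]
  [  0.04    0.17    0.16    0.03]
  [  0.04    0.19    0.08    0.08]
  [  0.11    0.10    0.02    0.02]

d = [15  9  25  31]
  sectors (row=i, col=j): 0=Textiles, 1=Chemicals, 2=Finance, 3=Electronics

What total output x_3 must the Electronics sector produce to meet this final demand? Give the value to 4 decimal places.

36.9210

Form M = I − A:
  [  0.91   -0.07   -0.07   -0.04]
  [ -0.04    0.83   -0.16   -0.03]
  [ -0.04   -0.19    0.92   -0.08]
  [ -0.11   -0.10   -0.02    0.98]
Leontief inverse L = M⁻¹:
  [  1.1162    0.1259    0.1081    0.0582]
  [  0.0732    1.2704    0.2278    0.0605]
  [  0.0753    0.2808    1.1438    0.1050]
  [  0.1343    0.1495    0.0587    1.0353]
Total output x = L · d:
  x_0 = 1.1162·15 + 0.1259·9 + 0.1081·25 + 0.0582·31 = 22.3842
  x_1 = 0.0732·15 + 1.2704·9 + 0.2278·25 + 0.0605·31 = 20.1018
  x_2 = 0.0753·15 + 0.2808·9 + 1.1438·25 + 0.1050·31 = 35.5091
  x_3 = 0.1343·15 + 0.1495·9 + 0.0587·25 + 1.0353·31 = 36.9210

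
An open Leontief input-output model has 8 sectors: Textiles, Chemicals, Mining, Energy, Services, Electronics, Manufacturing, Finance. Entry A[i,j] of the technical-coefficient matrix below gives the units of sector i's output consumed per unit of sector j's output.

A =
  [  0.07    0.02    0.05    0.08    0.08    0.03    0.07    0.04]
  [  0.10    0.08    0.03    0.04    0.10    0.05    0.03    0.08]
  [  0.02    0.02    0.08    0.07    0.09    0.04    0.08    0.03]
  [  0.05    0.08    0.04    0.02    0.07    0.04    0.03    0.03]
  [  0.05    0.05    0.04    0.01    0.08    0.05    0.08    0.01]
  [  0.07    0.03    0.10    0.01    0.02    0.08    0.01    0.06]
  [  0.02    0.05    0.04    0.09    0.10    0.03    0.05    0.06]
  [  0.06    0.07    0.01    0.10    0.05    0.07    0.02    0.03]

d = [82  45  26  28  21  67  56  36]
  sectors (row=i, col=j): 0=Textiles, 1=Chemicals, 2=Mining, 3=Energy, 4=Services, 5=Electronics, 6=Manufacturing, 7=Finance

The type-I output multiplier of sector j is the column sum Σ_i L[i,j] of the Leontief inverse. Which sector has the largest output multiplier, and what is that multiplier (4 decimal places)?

Form M = I − A:
  [  0.93   -0.02   -0.05   -0.08   -0.08   -0.03   -0.07   -0.04]
  [ -0.10    0.92   -0.03   -0.04   -0.10   -0.05   -0.03   -0.08]
  [ -0.02   -0.02    0.92   -0.07   -0.09   -0.04   -0.08   -0.03]
  [ -0.05   -0.08   -0.04    0.98   -0.07   -0.04   -0.03   -0.03]
  [ -0.05   -0.05   -0.04   -0.01    0.92   -0.05   -0.08   -0.01]
  [ -0.07   -0.03   -0.10   -0.01   -0.02    0.92   -0.01   -0.06]
  [ -0.02   -0.05   -0.04   -0.09   -0.10   -0.03    0.95   -0.06]
  [ -0.06   -0.07   -0.01   -0.10   -0.05   -0.07   -0.02    0.97]
Leontief inverse L = M⁻¹:
  [  1.1085    0.0568    0.0856    0.1179    0.1368    0.0643    0.1081    0.0688]
  [  0.1518    1.1238    0.0702    0.0844    0.1648    0.0929    0.0725    0.1157]
  [  0.0554    0.0558    1.1165    0.1055    0.1457    0.0741    0.1175    0.0580]
  [  0.0865    0.1110    0.0700    1.0503    0.1176    0.0702    0.0608    0.0567]
  [  0.0839    0.0800    0.0721    0.0418    1.1292    0.0799    0.1128    0.0371]
  [  0.1054    0.0579    0.1362    0.0454    0.0657    1.1130    0.0416    0.0868]
  [  0.0605    0.0902    0.0738    0.1250    0.1561    0.0662    1.0858    0.0889]
  [  0.1022    0.1068    0.0442    0.1308    0.1001    0.1045    0.0506    1.0600]
Total output x = L · d:
  x_0 = 1.1085·82 + 0.0568·45 + 0.0856·26 + 0.1179·28 + 0.1368·21 + 0.0643·67 + 0.1081·56 + 0.0688·36 = 114.6895
  x_1 = 0.1518·82 + 1.1238·45 + 0.0702·26 + 0.0844·28 + 0.1648·21 + 0.0929·67 + 0.0725·56 + 0.1157·36 = 85.1169
  x_2 = 0.0554·82 + 0.0558·45 + 1.1165·26 + 0.1055·28 + 0.1457·21 + 0.0741·67 + 0.1175·56 + 0.0580·36 = 55.7251
  x_3 = 0.0865·82 + 0.1110·45 + 0.0700·26 + 1.0503·28 + 0.1176·21 + 0.0702·67 + 0.0608·56 + 0.0567·36 = 55.9345
  x_4 = 0.0839·82 + 0.0800·45 + 0.0721·26 + 0.0418·28 + 1.1292·21 + 0.0799·67 + 0.1128·56 + 0.0371·36 = 50.2446
  x_5 = 0.1054·82 + 0.0579·45 + 0.1362·26 + 0.0454·28 + 0.0657·21 + 1.1130·67 + 0.0416·56 + 0.0868·36 = 97.4625
  x_6 = 0.0605·82 + 0.0902·45 + 0.0738·26 + 0.1250·28 + 0.1561·21 + 0.0662·67 + 1.0858·56 + 0.0889·36 = 86.1542
  x_7 = 0.1022·82 + 0.1068·45 + 0.0442·26 + 0.1308·28 + 0.1001·21 + 0.1045·67 + 0.0506·56 + 1.0600·36 = 68.0907
Output multipliers (column sums of L):
  Textiles: 1.7541
  Chemicals: 1.6824
  Mining: 1.6685
  Energy: 1.7009
  Services: 2.0159
  Electronics: 1.6651
  Manufacturing: 1.6496
  Finance: 1.5720

Services (2.0159)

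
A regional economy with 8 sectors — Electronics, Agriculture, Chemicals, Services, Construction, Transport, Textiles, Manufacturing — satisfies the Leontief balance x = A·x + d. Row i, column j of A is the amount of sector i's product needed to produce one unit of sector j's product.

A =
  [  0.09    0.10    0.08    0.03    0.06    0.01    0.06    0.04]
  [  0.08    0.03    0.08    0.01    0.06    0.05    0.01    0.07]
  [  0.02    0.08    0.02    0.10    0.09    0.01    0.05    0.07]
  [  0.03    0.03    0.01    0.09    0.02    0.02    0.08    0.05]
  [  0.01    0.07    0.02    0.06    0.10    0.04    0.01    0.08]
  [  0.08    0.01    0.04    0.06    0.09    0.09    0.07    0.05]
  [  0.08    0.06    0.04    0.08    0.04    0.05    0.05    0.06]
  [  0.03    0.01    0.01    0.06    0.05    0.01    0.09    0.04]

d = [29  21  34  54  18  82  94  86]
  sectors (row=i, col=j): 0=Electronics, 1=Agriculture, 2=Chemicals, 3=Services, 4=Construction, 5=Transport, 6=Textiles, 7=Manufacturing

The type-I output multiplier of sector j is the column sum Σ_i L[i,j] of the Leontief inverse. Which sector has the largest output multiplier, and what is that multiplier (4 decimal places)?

Construction (1.8450)

Form M = I − A:
  [  0.91   -0.10   -0.08   -0.03   -0.06   -0.01   -0.06   -0.04]
  [ -0.08    0.97   -0.08   -0.01   -0.06   -0.05   -0.01   -0.07]
  [ -0.02   -0.08    0.98   -0.10   -0.09   -0.01   -0.05   -0.07]
  [ -0.03   -0.03   -0.01    0.91   -0.02   -0.02   -0.08   -0.05]
  [ -0.01   -0.07   -0.02   -0.06    0.90   -0.04   -0.01   -0.08]
  [ -0.08   -0.01   -0.04   -0.06   -0.09    0.91   -0.07   -0.05]
  [ -0.08   -0.06   -0.04   -0.08   -0.04   -0.05    0.95   -0.06]
  [ -0.03   -0.01   -0.01   -0.06   -0.05   -0.01   -0.09    0.96]
Leontief inverse L = M⁻¹:
  [  1.1322    0.1437    0.1134    0.0752    0.1107    0.0344    0.0973    0.0869]
  [  0.1123    1.0648    0.1045    0.0495    0.1050    0.0702    0.0445    0.1077]
  [  0.0532    0.1124    1.0441    0.1436    0.1320    0.0332    0.0860    0.1121]
  [  0.0589    0.0549    0.0287    1.1254    0.0486    0.0379    0.1115    0.0801]
  [  0.0382    0.0971    0.0407    0.0975    1.1410    0.0621    0.0415    0.1176]
  [  0.1231    0.0519    0.0698    0.1121    0.1436    1.1200    0.1147    0.0973]
  [  0.1212    0.0977    0.0696    0.1261    0.0861    0.0751    1.0918    0.1032]
  [  0.0554    0.0349    0.0267    0.0928    0.0780    0.0265    0.1171    1.0685]
Total output x = L · d:
  x_0 = 1.1322·29 + 0.1437·21 + 0.1134·34 + 0.0752·54 + 0.1107·18 + 0.0344·82 + 0.0973·94 + 0.0869·86 = 65.1978
  x_1 = 0.1123·29 + 1.0648·21 + 0.1045·34 + 0.0495·54 + 0.1050·18 + 0.0702·82 + 0.0445·94 + 0.1077·86 = 52.9319
  x_2 = 0.0532·29 + 0.1124·21 + 1.0441·34 + 0.1436·54 + 0.1320·18 + 0.0332·82 + 0.0860·94 + 0.1121·86 = 69.9789
  x_3 = 0.0589·29 + 0.0549·21 + 0.0287·34 + 1.1254·54 + 0.0486·18 + 0.0379·82 + 0.1115·94 + 0.0801·86 = 85.9549
  x_4 = 0.0382·29 + 0.0971·21 + 0.0407·34 + 0.0975·54 + 1.1410·18 + 0.0621·82 + 0.0415·94 + 0.1176·86 = 49.4427
  x_5 = 0.1231·29 + 0.0519·21 + 0.0698·34 + 0.1121·54 + 0.1436·18 + 1.1200·82 + 0.1147·94 + 0.0973·86 = 126.6648
  x_6 = 0.1212·29 + 0.0977·21 + 0.0696·34 + 0.1261·54 + 0.0861·18 + 0.0751·82 + 1.0918·94 + 0.1032·86 = 133.9598
  x_7 = 0.0554·29 + 0.0349·21 + 0.0267·34 + 0.0928·54 + 0.0780·18 + 0.0265·82 + 0.1171·94 + 1.0685·86 = 114.7266
Output multipliers (column sums of L):
  Electronics: 1.6945
  Agriculture: 1.6574
  Chemicals: 1.4975
  Services: 1.8222
  Construction: 1.8450
  Transport: 1.4593
  Textiles: 1.7043
  Manufacturing: 1.7735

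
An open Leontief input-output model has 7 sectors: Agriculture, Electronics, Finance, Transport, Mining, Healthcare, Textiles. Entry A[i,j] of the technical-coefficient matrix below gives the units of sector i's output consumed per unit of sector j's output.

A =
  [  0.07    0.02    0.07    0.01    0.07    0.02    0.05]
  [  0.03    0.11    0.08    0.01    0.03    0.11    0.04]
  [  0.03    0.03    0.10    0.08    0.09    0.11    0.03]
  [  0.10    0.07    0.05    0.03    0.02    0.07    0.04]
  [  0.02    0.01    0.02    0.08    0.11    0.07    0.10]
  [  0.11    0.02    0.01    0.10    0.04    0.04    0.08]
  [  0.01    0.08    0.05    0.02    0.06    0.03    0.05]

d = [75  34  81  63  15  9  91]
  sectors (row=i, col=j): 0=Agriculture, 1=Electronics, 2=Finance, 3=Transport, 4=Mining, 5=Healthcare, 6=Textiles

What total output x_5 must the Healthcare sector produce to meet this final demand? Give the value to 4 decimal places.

45.2545

Form M = I − A:
  [  0.93   -0.02   -0.07   -0.01   -0.07   -0.02   -0.05]
  [ -0.03    0.89   -0.08   -0.01   -0.03   -0.11   -0.04]
  [ -0.03   -0.03    0.90   -0.08   -0.09   -0.11   -0.03]
  [ -0.10   -0.07   -0.05    0.97   -0.02   -0.07   -0.04]
  [ -0.02   -0.01   -0.02   -0.08    0.89   -0.07   -0.10]
  [ -0.11   -0.02   -0.01   -0.10   -0.04    0.96   -0.08]
  [ -0.01   -0.08   -0.05   -0.02   -0.06   -0.03    0.95]
Leontief inverse L = M⁻¹:
  [  1.0927    0.0401    0.0978    0.0354    0.1056    0.0513    0.0792]
  [  0.0664    1.1439    0.1170    0.0456    0.0689    0.1566    0.0777]
  [  0.0749    0.0619    1.1384    0.1248    0.1382    0.1606    0.0758]
  [  0.1343    0.0987    0.0845    1.0575    0.0560    0.1073    0.0733]
  [  0.0541    0.0399    0.0487    0.1140    1.1510    0.1079    0.1411]
  [  0.1463    0.0499    0.0428    0.1249    0.0763    1.0736    0.1148]
  [  0.0319    0.1062    0.0770    0.0442    0.0905    0.0652    1.0781]
Total output x = L · d:
  x_0 = 1.0927·75 + 0.0401·34 + 0.0978·81 + 0.0354·63 + 0.1056·15 + 0.0513·9 + 0.0792·91 = 102.7268
  x_1 = 0.0664·75 + 1.1439·34 + 0.1170·81 + 0.0456·63 + 0.0689·15 + 0.1566·9 + 0.0777·91 = 65.7334
  x_2 = 0.0749·75 + 0.0619·34 + 1.1384·81 + 0.1248·63 + 0.1382·15 + 0.1606·9 + 0.0758·91 = 118.2214
  x_3 = 0.1343·75 + 0.0987·34 + 0.0845·81 + 1.0575·63 + 0.0560·15 + 0.1073·9 + 0.0733·91 = 95.3693
  x_4 = 0.0541·75 + 0.0399·34 + 0.0487·81 + 0.1140·63 + 1.1510·15 + 0.1079·9 + 0.1411·91 = 47.6190
  x_5 = 0.1463·75 + 0.0499·34 + 0.0428·81 + 0.1249·63 + 0.0763·15 + 1.0736·9 + 0.1148·91 = 45.2545
  x_6 = 0.0319·75 + 0.1062·34 + 0.0770·81 + 0.0442·63 + 0.0905·15 + 0.0652·9 + 1.0781·91 = 115.0728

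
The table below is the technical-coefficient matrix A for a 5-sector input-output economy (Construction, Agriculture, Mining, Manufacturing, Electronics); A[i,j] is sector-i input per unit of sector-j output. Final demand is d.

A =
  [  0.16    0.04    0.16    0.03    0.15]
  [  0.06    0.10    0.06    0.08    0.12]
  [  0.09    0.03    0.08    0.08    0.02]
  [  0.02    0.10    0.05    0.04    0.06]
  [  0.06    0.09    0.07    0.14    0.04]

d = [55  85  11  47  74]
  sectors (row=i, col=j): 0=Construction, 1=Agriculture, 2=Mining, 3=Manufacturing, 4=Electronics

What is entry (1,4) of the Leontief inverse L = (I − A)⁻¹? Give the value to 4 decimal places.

L[1,4] = 0.1719

Form M = I − A:
  [  0.84   -0.04   -0.16   -0.03   -0.15]
  [ -0.06    0.90   -0.06   -0.08   -0.12]
  [ -0.09   -0.03    0.92   -0.08   -0.02]
  [ -0.02   -0.10   -0.05    0.96   -0.06]
  [ -0.06   -0.09   -0.07   -0.14    0.96]
Leontief inverse L = M⁻¹:
  [  1.2414    0.0960    0.2440    0.0988    0.2172]
  [  0.1100    1.1519    0.1146    0.1341    0.1719]
  [  0.1317    0.0616    1.1244    0.1115    0.0587]
  [  0.0507    0.1338    0.0831    1.0750    0.0936]
  [  0.1049    0.1380    0.1201    0.1836    1.0893]
Total output x = L · d:
  x_0 = 1.2414·55 + 0.0960·85 + 0.2440·11 + 0.0988·47 + 0.2172·74 = 99.8377
  x_1 = 0.1100·55 + 1.1519·85 + 0.1146·11 + 0.1341·47 + 0.1719·74 = 124.2505
  x_2 = 0.1317·55 + 0.0616·85 + 1.1244·11 + 0.1115·47 + 0.0587·74 = 34.4308
  x_3 = 0.0507·55 + 0.1338·85 + 0.0831·11 + 1.0750·47 + 0.0936·74 = 72.5280
  x_4 = 0.1049·55 + 0.1380·85 + 0.1201·11 + 0.1836·47 + 1.0893·74 = 108.0593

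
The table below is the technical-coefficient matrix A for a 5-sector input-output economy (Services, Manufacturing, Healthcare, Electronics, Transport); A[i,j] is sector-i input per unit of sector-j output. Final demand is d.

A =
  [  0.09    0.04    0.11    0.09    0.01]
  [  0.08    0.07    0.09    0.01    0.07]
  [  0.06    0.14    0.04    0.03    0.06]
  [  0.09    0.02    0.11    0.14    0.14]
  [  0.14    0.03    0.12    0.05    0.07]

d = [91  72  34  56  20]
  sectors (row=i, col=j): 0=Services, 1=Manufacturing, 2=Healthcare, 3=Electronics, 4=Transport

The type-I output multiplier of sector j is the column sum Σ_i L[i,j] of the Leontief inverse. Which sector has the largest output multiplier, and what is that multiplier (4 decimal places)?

Form M = I − A:
  [  0.91   -0.04   -0.11   -0.09   -0.01]
  [ -0.08    0.93   -0.09   -0.01   -0.07]
  [ -0.06   -0.14    0.96   -0.03   -0.06]
  [ -0.09   -0.02   -0.11    0.86   -0.14]
  [ -0.14   -0.03   -0.12   -0.05    0.93]
Leontief inverse L = M⁻¹:
  [  1.1361    0.0769    0.1580    0.1281    0.0475]
  [  0.1248    1.1048    0.1344    0.0363    0.0986]
  [  0.1068    0.1726    1.0882    0.0565    0.0929]
  [  0.1677    0.0677    0.1879    1.1993    0.1996]
  [  0.1978    0.0731    0.1786    0.0922    1.1083]
Total output x = L · d:
  x_0 = 1.1361·91 + 0.0769·72 + 0.1580·34 + 0.1281·56 + 0.0475·20 = 122.4120
  x_1 = 0.1248·91 + 1.1048·72 + 0.1344·34 + 0.0363·56 + 0.0986·20 = 99.4752
  x_2 = 0.1068·91 + 0.1726·72 + 1.0882·34 + 0.0565·56 + 0.0929·20 = 64.1686
  x_3 = 0.1677·91 + 0.0677·72 + 0.1879·34 + 1.1993·56 + 0.1996·20 = 97.6737
  x_4 = 0.1978·91 + 0.0731·72 + 0.1786·34 + 0.0922·56 + 1.1083·20 = 56.6730
Output multipliers (column sums of L):
  Services: 1.7331
  Manufacturing: 1.4952
  Healthcare: 1.7471
  Electronics: 1.5124
  Transport: 1.5468

Healthcare (1.7471)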